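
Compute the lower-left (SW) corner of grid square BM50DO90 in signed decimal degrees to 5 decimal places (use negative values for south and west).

30.58333, -149.67500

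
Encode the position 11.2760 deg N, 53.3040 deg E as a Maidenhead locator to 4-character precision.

LK61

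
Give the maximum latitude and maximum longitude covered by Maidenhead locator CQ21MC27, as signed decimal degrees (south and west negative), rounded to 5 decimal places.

Field C=2, Q=16: +2·20° lon, +16·10° lat → SW at lon -140°, lat 70°.
Square 2, 1: +2·2° lon, +1·1° lat → SW at lon -136°, lat 71°.
Subsquare m=12, c=2: +12·0.0833333° lon, +2·0.0416667° lat → SW at lon -135°, lat 71.0833°.
Extended square 2, 7: +2·0.00833333° lon, +7·0.00416667° lat → SW at lon -134.983°, lat 71.1125°.
Cell spans 0.00833333° lon × 0.00416667° lat. NE corner is SW corner plus one full cell.
latitude 71.11667, longitude -134.97500.

71.11667, -134.97500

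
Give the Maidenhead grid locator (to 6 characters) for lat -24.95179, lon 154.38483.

QG75eb

Add 180° to longitude and 90° to latitude: 334.3848, 65.0482.
Field: 334.3848/20 → 16 → Q, 65.0482/10 → 6 → G; chars QG.
Square: 14.3848/2 → 7, 5.0482/1 → 5; chars 75.
Subsquare: 0.3848/0.0833333 → 4 → e, 0.0482/0.0416667 → 1 → b; chars eb.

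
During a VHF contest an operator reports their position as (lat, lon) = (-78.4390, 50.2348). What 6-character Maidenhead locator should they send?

Shift to the Maidenhead origin (180°W, 90°S): lon 230.2348, lat 11.5610.
Field: lon ⌊230.2348/20⌋ = 11 → L; lat ⌊11.5610/10⌋ = 1 → B.
Square: lon ⌊10.2348/2⌋ = 5; lat ⌊1.5610/1⌋ = 1.
Subsquare: lon ⌊0.2348/0.0833333⌋ = 2 → c; lat ⌊0.5610/0.0416667⌋ = 13 → n.

LB51cn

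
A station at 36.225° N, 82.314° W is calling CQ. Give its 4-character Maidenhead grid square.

EM86

Offset from 180°W / 90°S: lon 97.69°, lat 126.22°.
Field: lon ⌊97.69/20⌋ = 4 → E; lat ⌊126.22/10⌋ = 12 → M.
Square: lon ⌊17.69/2⌋ = 8; lat ⌊6.22/1⌋ = 6.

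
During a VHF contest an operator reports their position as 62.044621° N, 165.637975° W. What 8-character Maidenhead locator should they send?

AP72eb30

Add 180° to longitude and 90° to latitude: 14.36202, 152.04462.
Field (20°×10°, letters A–R): 14.36202/20 → 0 → A, 152.04462/10 → 15 → P; chars AP.
Square (2°×1°, digits 0–9): 14.36202/2 → 7, 2.04462/1 → 2; chars 72.
Subsquare (5′×2.5′, letters a–x): 0.36202/0.0833333 → 4 → e, 0.04462/0.0416667 → 1 → b; chars eb.
Extended square (30″×15″, digits 0–9): 0.02869/0.00833333 → 3, 0.00295/0.00416667 → 0; chars 30.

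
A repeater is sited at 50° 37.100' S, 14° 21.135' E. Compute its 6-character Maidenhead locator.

JD79ej

Add 180° to longitude and 90° to latitude: 194.3522, 39.3817.
Field: 194.3522/20 → 9 → J, 39.3817/10 → 3 → D; chars JD.
Square: 14.3522/2 → 7, 9.3817/1 → 9; chars 79.
Subsquare: 0.3522/0.0833333 → 4 → e, 0.3817/0.0416667 → 9 → j; chars ej.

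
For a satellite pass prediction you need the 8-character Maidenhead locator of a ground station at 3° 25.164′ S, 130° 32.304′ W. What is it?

CI46rn59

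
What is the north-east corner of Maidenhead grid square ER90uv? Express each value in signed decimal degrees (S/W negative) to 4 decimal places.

Field E=4, R=17: +4·20° lon, +17·10° lat → SW at lon -100°, lat 80°.
Square 9, 0: +9·2° lon, +0·1° lat → SW at lon -82°, lat 80°.
Subsquare u=20, v=21: +20·0.0833333° lon, +21·0.0416667° lat → SW at lon -80.3333°, lat 80.875°.
Cell spans 0.0833333° lon × 0.0416667° lat. NE corner is SW corner plus one full cell.
latitude 80.9167, longitude -80.2500.

80.9167, -80.2500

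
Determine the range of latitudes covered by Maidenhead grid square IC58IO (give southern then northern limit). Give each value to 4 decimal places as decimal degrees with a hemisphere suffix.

61.4167° S, 61.3750° S

Field I=8, C=2: +8·20° lon, +2·10° lat → SW at lon -20°, lat -70°.
Square 5, 8: +5·2° lon, +8·1° lat → SW at lon -10°, lat -62°.
Subsquare i=8, o=14: +8·0.0833333° lon, +14·0.0416667° lat → SW at lon -9.33333°, lat -61.4167°.
Cell spans 0.0833333° lon × 0.0416667° lat.
south 61.4167° S, north 61.3750° S.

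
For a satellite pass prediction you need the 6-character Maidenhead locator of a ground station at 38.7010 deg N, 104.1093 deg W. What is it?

Offset from 180°W / 90°S: lon 75.8907°, lat 128.7010°.
Field: 75.8907/20 → 3 → D, 128.7010/10 → 12 → M; chars DM.
Square: 15.8907/2 → 7, 8.7010/1 → 8; chars 78.
Subsquare: 1.8907/0.0833333 → 22 → w, 0.7010/0.0416667 → 16 → q; chars wq.

DM78wq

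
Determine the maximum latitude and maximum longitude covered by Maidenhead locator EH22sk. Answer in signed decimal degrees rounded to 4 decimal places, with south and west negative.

-17.5417, -94.4167

Field E=4, H=7: +4·20° lon, +7·10° lat → SW at lon -100°, lat -20°.
Square 2, 2: +2·2° lon, +2·1° lat → SW at lon -96°, lat -18°.
Subsquare s=18, k=10: +18·0.0833333° lon, +10·0.0416667° lat → SW at lon -94.5°, lat -17.5833°.
Cell spans 0.0833333° lon × 0.0416667° lat. NE corner is SW corner plus one full cell.
latitude -17.5417, longitude -94.4167.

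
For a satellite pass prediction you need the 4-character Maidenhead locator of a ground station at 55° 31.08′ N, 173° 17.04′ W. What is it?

AO35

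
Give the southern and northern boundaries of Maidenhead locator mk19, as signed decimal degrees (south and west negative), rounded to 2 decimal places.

19.00, 20.00

Field M=12, K=10: +12·20° lon, +10·10° lat → SW at lon 60°, lat 10°.
Square 1, 9: +1·2° lon, +9·1° lat → SW at lon 62°, lat 19°.
Cell spans 2° lon × 1° lat.
south 19.00, north 20.00.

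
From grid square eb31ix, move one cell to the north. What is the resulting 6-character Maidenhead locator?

EB32ia

Latitude subsquare x = 23; +1 → 24, wraps to 0 = a, carry into square.
Latitude square 1; +1 → 2.
The longitude characters are unchanged.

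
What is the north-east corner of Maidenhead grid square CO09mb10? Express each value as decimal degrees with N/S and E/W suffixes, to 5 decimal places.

59.04583° N, 138.98333° W

Field C=2, O=14: +2·20° lon, +14·10° lat → SW at lon -140°, lat 50°.
Square 0, 9: +0·2° lon, +9·1° lat → SW at lon -140°, lat 59°.
Subsquare m=12, b=1: +12·0.0833333° lon, +1·0.0416667° lat → SW at lon -139°, lat 59.0417°.
Extended square 1, 0: +1·0.00833333° lon, +0·0.00416667° lat → SW at lon -138.992°, lat 59.0417°.
Cell spans 0.00833333° lon × 0.00416667° lat. NE corner is SW corner plus one full cell.
latitude 59.04583° N, longitude 138.98333° W.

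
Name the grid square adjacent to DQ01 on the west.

Longitude square 0; −1 → -1, wraps to 9, carry into field.
Longitude field D = 3; −1 → 2 = C.
The latitude characters are unchanged.

CQ91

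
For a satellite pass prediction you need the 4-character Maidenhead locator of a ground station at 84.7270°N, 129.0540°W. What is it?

CR54

Shift to the Maidenhead origin (180°W, 90°S): lon 50.95, lat 174.73.
Field: lon ⌊50.95/20⌋ = 2 → C; lat ⌊174.73/10⌋ = 17 → R.
Square: lon ⌊10.95/2⌋ = 5; lat ⌊4.73/1⌋ = 4.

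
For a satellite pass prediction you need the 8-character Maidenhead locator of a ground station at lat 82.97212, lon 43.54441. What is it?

LR12sx53

Shift to the Maidenhead origin (180°W, 90°S): lon 223.54441, lat 172.97212.
Field: lon ⌊223.54441/20⌋ = 11 → L; lat ⌊172.97212/10⌋ = 17 → R.
Square: lon ⌊3.54441/2⌋ = 1; lat ⌊2.97212/1⌋ = 2.
Subsquare: lon ⌊1.54441/0.0833333⌋ = 18 → s; lat ⌊0.97212/0.0416667⌋ = 23 → x.
Extended square: lon ⌊0.04441/0.00833333⌋ = 5; lat ⌊0.01379/0.00416667⌋ = 3.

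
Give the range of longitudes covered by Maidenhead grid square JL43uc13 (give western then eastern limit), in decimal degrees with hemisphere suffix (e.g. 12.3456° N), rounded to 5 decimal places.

9.67500° E, 9.68333° E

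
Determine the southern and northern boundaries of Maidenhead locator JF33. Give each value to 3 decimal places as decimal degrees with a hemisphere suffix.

Field J=9, F=5: +9·20° lon, +5·10° lat → SW at lon 0°, lat -40°.
Square 3, 3: +3·2° lon, +3·1° lat → SW at lon 6°, lat -37°.
Cell spans 2° lon × 1° lat.
south 37.000° S, north 36.000° S.

37.000° S, 36.000° S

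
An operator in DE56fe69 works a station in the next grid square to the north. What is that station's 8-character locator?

Latitude extended square 9; +1 → 10, wraps to 0, carry into subsquare.
Latitude subsquare e = 4; +1 → 5 = f.
The longitude characters are unchanged.

DE56ff60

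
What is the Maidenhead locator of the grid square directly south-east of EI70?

EH89

Longitude square 7; +1 → 8.
Latitude square 0; −1 → -1, wraps to 9, carry into field.
Latitude field I = 8; −1 → 7 = H.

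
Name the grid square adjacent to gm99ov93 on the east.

Longitude extended square 9; +1 → 10, wraps to 0, carry into subsquare.
Longitude subsquare o = 14; +1 → 15 = p.
The latitude characters are unchanged.

GM99pv03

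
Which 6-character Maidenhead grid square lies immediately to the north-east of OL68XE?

OL78af

Longitude subsquare x = 23; +1 → 24, wraps to 0 = a, carry into square.
Longitude square 6; +1 → 7.
Latitude subsquare e = 4; +1 → 5 = f.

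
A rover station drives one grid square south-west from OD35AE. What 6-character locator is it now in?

Longitude subsquare a = 0; −1 → -1, wraps to 23 = x, carry into square.
Longitude square 3; −1 → 2.
Latitude subsquare e = 4; −1 → 3 = d.

OD25xd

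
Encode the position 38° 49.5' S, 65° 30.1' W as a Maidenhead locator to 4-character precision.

FF71

Add 180° to longitude and 90° to latitude: 114.50, 51.17.
Field: lon ⌊114.50/20⌋ = 5 → F; lat ⌊51.17/10⌋ = 5 → F.
Square: lon ⌊14.50/2⌋ = 7; lat ⌊1.17/1⌋ = 1.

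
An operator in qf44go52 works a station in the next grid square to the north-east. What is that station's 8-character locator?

QF44go63

Longitude extended square 5; +1 → 6.
Latitude extended square 2; +1 → 3.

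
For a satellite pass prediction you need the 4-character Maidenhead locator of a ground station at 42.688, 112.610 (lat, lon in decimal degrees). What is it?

Offset from 180°W / 90°S: lon 292.61°, lat 132.69°.
Field: 292.61/20 → 14 → O, 132.69/10 → 13 → N; chars ON.
Square: 12.61/2 → 6, 2.69/1 → 2; chars 62.

ON62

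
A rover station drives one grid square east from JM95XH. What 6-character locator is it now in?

Longitude subsquare x = 23; +1 → 24, wraps to 0 = a, carry into square.
Longitude square 9; +1 → 10, wraps to 0, carry into field.
Longitude field J = 9; +1 → 10 = K.
The latitude characters are unchanged.

KM05ah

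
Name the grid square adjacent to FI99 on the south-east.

Longitude square 9; +1 → 10, wraps to 0, carry into field.
Longitude field F = 5; +1 → 6 = G.
Latitude square 9; −1 → 8.

GI08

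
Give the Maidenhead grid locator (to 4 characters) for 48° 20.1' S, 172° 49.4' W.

AE31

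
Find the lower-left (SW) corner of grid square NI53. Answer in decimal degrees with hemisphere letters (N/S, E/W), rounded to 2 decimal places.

7.00° S, 90.00° E

Field N=13, I=8: +13·20° lon, +8·10° lat → SW at lon 80°, lat -10°.
Square 5, 3: +5·2° lon, +3·1° lat → SW at lon 90°, lat -7°.
latitude 7.00° S, longitude 90.00° E.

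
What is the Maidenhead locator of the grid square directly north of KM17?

KM18

Latitude square 7; +1 → 8.
The longitude characters are unchanged.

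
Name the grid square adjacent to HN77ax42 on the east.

Longitude extended square 4; +1 → 5.
The latitude characters are unchanged.

HN77ax52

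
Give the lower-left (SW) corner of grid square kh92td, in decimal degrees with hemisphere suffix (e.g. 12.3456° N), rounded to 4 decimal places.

17.8750° S, 39.5833° E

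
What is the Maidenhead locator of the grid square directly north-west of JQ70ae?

Longitude subsquare a = 0; −1 → -1, wraps to 23 = x, carry into square.
Longitude square 7; −1 → 6.
Latitude subsquare e = 4; +1 → 5 = f.

JQ60xf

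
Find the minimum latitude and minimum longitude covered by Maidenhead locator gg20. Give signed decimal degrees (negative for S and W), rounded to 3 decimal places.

-30.000, -56.000

Field G=6, G=6: +6·20° lon, +6·10° lat → SW at lon -60°, lat -30°.
Square 2, 0: +2·2° lon, +0·1° lat → SW at lon -56°, lat -30°.
latitude -30.000, longitude -56.000.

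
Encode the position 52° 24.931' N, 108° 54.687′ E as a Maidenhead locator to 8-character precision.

Offset from 180°W / 90°S: lon 288.91145°, lat 142.41552°.
Field: 288.91145/20 → 14 → O, 142.41552/10 → 14 → O; chars OO.
Square: 8.91145/2 → 4, 2.41552/1 → 2; chars 42.
Subsquare: 0.91145/0.0833333 → 10 → k, 0.41552/0.0416667 → 9 → j; chars kj.
Extended square: 0.07812/0.00833333 → 9, 0.04052/0.00416667 → 9; chars 99.

OO42kj99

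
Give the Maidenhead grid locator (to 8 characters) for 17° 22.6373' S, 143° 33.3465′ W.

BH82fo39

Offset from 180°W / 90°S: lon 36.44422°, lat 72.62271°.
Field: lon ⌊36.44422/20⌋ = 1 → B; lat ⌊72.62271/10⌋ = 7 → H.
Square: lon ⌊16.44422/2⌋ = 8; lat ⌊2.62271/1⌋ = 2.
Subsquare: lon ⌊0.44422/0.0833333⌋ = 5 → f; lat ⌊0.62271/0.0416667⌋ = 14 → o.
Extended square: lon ⌊0.02756/0.00833333⌋ = 3; lat ⌊0.03938/0.00416667⌋ = 9.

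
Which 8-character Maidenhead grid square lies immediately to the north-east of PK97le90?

PK97me01

Longitude extended square 9; +1 → 10, wraps to 0, carry into subsquare.
Longitude subsquare l = 11; +1 → 12 = m.
Latitude extended square 0; +1 → 1.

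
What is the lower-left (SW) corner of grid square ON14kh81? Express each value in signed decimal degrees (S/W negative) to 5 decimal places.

Field O=14, N=13: +14·20° lon, +13·10° lat → SW at lon 100°, lat 40°.
Square 1, 4: +1·2° lon, +4·1° lat → SW at lon 102°, lat 44°.
Subsquare k=10, h=7: +10·0.0833333° lon, +7·0.0416667° lat → SW at lon 102.833°, lat 44.2917°.
Extended square 8, 1: +8·0.00833333° lon, +1·0.00416667° lat → SW at lon 102.9°, lat 44.2958°.
latitude 44.29583, longitude 102.90000.

44.29583, 102.90000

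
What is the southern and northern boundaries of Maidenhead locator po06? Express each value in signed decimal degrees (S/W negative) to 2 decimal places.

Field P=15, O=14: +15·20° lon, +14·10° lat → SW at lon 120°, lat 50°.
Square 0, 6: +0·2° lon, +6·1° lat → SW at lon 120°, lat 56°.
Cell spans 2° lon × 1° lat.
south 56.00, north 57.00.

56.00, 57.00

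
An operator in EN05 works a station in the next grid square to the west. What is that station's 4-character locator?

Longitude square 0; −1 → -1, wraps to 9, carry into field.
Longitude field E = 4; −1 → 3 = D.
The latitude characters are unchanged.

DN95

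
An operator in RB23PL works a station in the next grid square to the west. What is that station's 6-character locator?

Longitude subsquare p = 15; −1 → 14 = o.
The latitude characters are unchanged.

RB23ol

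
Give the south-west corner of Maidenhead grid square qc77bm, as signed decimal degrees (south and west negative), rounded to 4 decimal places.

-62.5000, 154.0833

Field Q=16, C=2: +16·20° lon, +2·10° lat → SW at lon 140°, lat -70°.
Square 7, 7: +7·2° lon, +7·1° lat → SW at lon 154°, lat -63°.
Subsquare b=1, m=12: +1·0.0833333° lon, +12·0.0416667° lat → SW at lon 154.083°, lat -62.5°.
latitude -62.5000, longitude 154.0833.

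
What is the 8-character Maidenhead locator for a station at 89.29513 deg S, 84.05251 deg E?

NA20aq69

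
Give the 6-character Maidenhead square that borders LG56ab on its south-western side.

LG46xa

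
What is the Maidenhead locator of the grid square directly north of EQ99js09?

EQ99jt00

Latitude extended square 9; +1 → 10, wraps to 0, carry into subsquare.
Latitude subsquare s = 18; +1 → 19 = t.
The longitude characters are unchanged.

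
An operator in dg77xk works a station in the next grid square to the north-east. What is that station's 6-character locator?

DG87al

Longitude subsquare x = 23; +1 → 24, wraps to 0 = a, carry into square.
Longitude square 7; +1 → 8.
Latitude subsquare k = 10; +1 → 11 = l.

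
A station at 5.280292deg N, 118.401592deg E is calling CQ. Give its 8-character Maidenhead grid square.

Shift to the Maidenhead origin (180°W, 90°S): lon 298.40159, lat 95.28029.
Field: lon ⌊298.40159/20⌋ = 14 → O; lat ⌊95.28029/10⌋ = 9 → J.
Square: lon ⌊18.40159/2⌋ = 9; lat ⌊5.28029/1⌋ = 5.
Subsquare: lon ⌊0.40159/0.0833333⌋ = 4 → e; lat ⌊0.28029/0.0416667⌋ = 6 → g.
Extended square: lon ⌊0.06826/0.00833333⌋ = 8; lat ⌊0.03029/0.00416667⌋ = 7.

OJ95eg87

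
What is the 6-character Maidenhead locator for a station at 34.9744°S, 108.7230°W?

Offset from 180°W / 90°S: lon 71.2770°, lat 55.0256°.
Field: lon ⌊71.2770/20⌋ = 3 → D; lat ⌊55.0256/10⌋ = 5 → F.
Square: lon ⌊11.2770/2⌋ = 5; lat ⌊5.0256/1⌋ = 5.
Subsquare: lon ⌊1.2770/0.0833333⌋ = 15 → p; lat ⌊0.0256/0.0416667⌋ = 0 → a.

DF55pa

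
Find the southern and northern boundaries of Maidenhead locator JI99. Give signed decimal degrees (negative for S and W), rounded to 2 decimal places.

-1.00, 0.00

Field J=9, I=8: +9·20° lon, +8·10° lat → SW at lon 0°, lat -10°.
Square 9, 9: +9·2° lon, +9·1° lat → SW at lon 18°, lat -1°.
Cell spans 2° lon × 1° lat.
south -1.00, north 0.00.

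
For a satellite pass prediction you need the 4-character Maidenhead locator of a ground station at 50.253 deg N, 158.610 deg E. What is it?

QO90

Shift to the Maidenhead origin (180°W, 90°S): lon 338.61, lat 140.25.
Field: 338.61/20 → 16 → Q, 140.25/10 → 14 → O; chars QO.
Square: 18.61/2 → 9, 0.25/1 → 0; chars 90.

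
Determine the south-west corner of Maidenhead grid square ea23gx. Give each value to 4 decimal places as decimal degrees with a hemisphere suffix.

86.0417° S, 95.5000° W

Field E=4, A=0: +4·20° lon, +0·10° lat → SW at lon -100°, lat -90°.
Square 2, 3: +2·2° lon, +3·1° lat → SW at lon -96°, lat -87°.
Subsquare g=6, x=23: +6·0.0833333° lon, +23·0.0416667° lat → SW at lon -95.5°, lat -86.0417°.
latitude 86.0417° S, longitude 95.5000° W.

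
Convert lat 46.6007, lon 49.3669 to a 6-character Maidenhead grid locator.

Add 180° to longitude and 90° to latitude: 229.3669, 136.6007.
Field: 229.3669/20 → 11 → L, 136.6007/10 → 13 → N; chars LN.
Square: 9.3669/2 → 4, 6.6007/1 → 6; chars 46.
Subsquare: 1.3669/0.0833333 → 16 → q, 0.6007/0.0416667 → 14 → o; chars qo.

LN46qo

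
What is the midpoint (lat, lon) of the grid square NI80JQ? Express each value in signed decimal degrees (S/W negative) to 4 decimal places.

Field N=13, I=8: +13·20° lon, +8·10° lat → SW at lon 80°, lat -10°.
Square 8, 0: +8·2° lon, +0·1° lat → SW at lon 96°, lat -10°.
Subsquare j=9, q=16: +9·0.0833333° lon, +16·0.0416667° lat → SW at lon 96.75°, lat -9.33333°.
Cell spans 0.0833333° lon × 0.0416667° lat. Centre is SW corner plus half of each.
latitude -9.3125, longitude 96.7917.

-9.3125, 96.7917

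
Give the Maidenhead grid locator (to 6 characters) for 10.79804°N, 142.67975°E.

Add 180° to longitude and 90° to latitude: 322.6798, 100.7980.
Field: lon ⌊322.6798/20⌋ = 16 → Q; lat ⌊100.7980/10⌋ = 10 → K.
Square: lon ⌊2.6798/2⌋ = 1; lat ⌊0.7980/1⌋ = 0.
Subsquare: lon ⌊0.6798/0.0833333⌋ = 8 → i; lat ⌊0.7980/0.0416667⌋ = 19 → t.

QK10it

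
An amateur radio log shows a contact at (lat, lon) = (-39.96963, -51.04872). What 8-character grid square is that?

Shift to the Maidenhead origin (180°W, 90°S): lon 128.95128, lat 50.03037.
Field: 128.95128/20 → 6 → G, 50.03037/10 → 5 → F; chars GF.
Square: 8.95128/2 → 4, 0.03037/1 → 0; chars 40.
Subsquare: 0.95128/0.0833333 → 11 → l, 0.03037/0.0416667 → 0 → a; chars la.
Extended square: 0.03461/0.00833333 → 4, 0.03037/0.00416667 → 7; chars 47.

GF40la47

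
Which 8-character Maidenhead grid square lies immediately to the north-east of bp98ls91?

Longitude extended square 9; +1 → 10, wraps to 0, carry into subsquare.
Longitude subsquare l = 11; +1 → 12 = m.
Latitude extended square 1; +1 → 2.

BP98ms02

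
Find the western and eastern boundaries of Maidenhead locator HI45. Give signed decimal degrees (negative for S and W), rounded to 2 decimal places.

Field H=7, I=8: +7·20° lon, +8·10° lat → SW at lon -40°, lat -10°.
Square 4, 5: +4·2° lon, +5·1° lat → SW at lon -32°, lat -5°.
Cell spans 2° lon × 1° lat.
west -32.00, east -30.00.

-32.00, -30.00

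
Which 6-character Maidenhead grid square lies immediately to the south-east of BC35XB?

BC45aa

Longitude subsquare x = 23; +1 → 24, wraps to 0 = a, carry into square.
Longitude square 3; +1 → 4.
Latitude subsquare b = 1; −1 → 0 = a.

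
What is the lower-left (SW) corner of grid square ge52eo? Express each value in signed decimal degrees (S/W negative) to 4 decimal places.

-47.4167, -49.6667

Field G=6, E=4: +6·20° lon, +4·10° lat → SW at lon -60°, lat -50°.
Square 5, 2: +5·2° lon, +2·1° lat → SW at lon -50°, lat -48°.
Subsquare e=4, o=14: +4·0.0833333° lon, +14·0.0416667° lat → SW at lon -49.6667°, lat -47.4167°.
latitude -47.4167, longitude -49.6667.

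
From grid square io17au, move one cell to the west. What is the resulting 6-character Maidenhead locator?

IO07xu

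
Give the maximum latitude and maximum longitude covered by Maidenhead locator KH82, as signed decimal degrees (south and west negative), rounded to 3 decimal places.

Field K=10, H=7: +10·20° lon, +7·10° lat → SW at lon 20°, lat -20°.
Square 8, 2: +8·2° lon, +2·1° lat → SW at lon 36°, lat -18°.
Cell spans 2° lon × 1° lat. NE corner is SW corner plus one full cell.
latitude -17.000, longitude 38.000.

-17.000, 38.000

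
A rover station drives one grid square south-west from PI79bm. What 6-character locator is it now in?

PI79al

Longitude subsquare b = 1; −1 → 0 = a.
Latitude subsquare m = 12; −1 → 11 = l.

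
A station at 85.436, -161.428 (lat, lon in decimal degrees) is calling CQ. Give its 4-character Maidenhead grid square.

AR95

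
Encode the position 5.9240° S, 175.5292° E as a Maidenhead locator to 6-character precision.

RI74sb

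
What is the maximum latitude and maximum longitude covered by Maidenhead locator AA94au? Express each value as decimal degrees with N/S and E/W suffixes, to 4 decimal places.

85.1250° S, 161.9167° W

Field A=0, A=0: +0·20° lon, +0·10° lat → SW at lon -180°, lat -90°.
Square 9, 4: +9·2° lon, +4·1° lat → SW at lon -162°, lat -86°.
Subsquare a=0, u=20: +0·0.0833333° lon, +20·0.0416667° lat → SW at lon -162°, lat -85.1667°.
Cell spans 0.0833333° lon × 0.0416667° lat. NE corner is SW corner plus one full cell.
latitude 85.1250° S, longitude 161.9167° W.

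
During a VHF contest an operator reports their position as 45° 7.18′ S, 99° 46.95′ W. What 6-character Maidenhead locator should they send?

Offset from 180°W / 90°S: lon 80.2175°, lat 44.8803°.
Field: 80.2175/20 → 4 → E, 44.8803/10 → 4 → E; chars EE.
Square: 0.2175/2 → 0, 4.8803/1 → 4; chars 04.
Subsquare: 0.2175/0.0833333 → 2 → c, 0.8803/0.0416667 → 21 → v; chars cv.

EE04cv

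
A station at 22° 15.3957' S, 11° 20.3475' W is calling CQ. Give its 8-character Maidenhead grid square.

IG47hr98

Shift to the Maidenhead origin (180°W, 90°S): lon 168.66088, lat 67.74340.
Field (20°×10°, letters A–R): lon ⌊168.66088/20⌋ = 8 → I; lat ⌊67.74340/10⌋ = 6 → G.
Square (2°×1°, digits 0–9): lon ⌊8.66088/2⌋ = 4; lat ⌊7.74340/1⌋ = 7.
Subsquare (5′×2.5′, letters a–x): lon ⌊0.66088/0.0833333⌋ = 7 → h; lat ⌊0.74340/0.0416667⌋ = 17 → r.
Extended square (30″×15″, digits 0–9): lon ⌊0.07754/0.00833333⌋ = 9; lat ⌊0.03507/0.00416667⌋ = 8.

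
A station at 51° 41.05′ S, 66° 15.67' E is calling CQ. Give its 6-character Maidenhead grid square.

Add 180° to longitude and 90° to latitude: 246.2612, 38.3158.
Field: lon ⌊246.2612/20⌋ = 12 → M; lat ⌊38.3158/10⌋ = 3 → D.
Square: lon ⌊6.2612/2⌋ = 3; lat ⌊8.3158/1⌋ = 8.
Subsquare: lon ⌊0.2612/0.0833333⌋ = 3 → d; lat ⌊0.3158/0.0416667⌋ = 7 → h.

MD38dh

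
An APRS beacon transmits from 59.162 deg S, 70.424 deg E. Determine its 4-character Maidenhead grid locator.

MD50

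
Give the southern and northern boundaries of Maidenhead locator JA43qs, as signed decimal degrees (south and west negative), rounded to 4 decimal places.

-86.2500, -86.2083

Field J=9, A=0: +9·20° lon, +0·10° lat → SW at lon 0°, lat -90°.
Square 4, 3: +4·2° lon, +3·1° lat → SW at lon 8°, lat -87°.
Subsquare q=16, s=18: +16·0.0833333° lon, +18·0.0416667° lat → SW at lon 9.33333°, lat -86.25°.
Cell spans 0.0833333° lon × 0.0416667° lat.
south -86.2500, north -86.2083.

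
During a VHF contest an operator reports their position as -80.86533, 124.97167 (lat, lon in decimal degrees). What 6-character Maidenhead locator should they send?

Offset from 180°W / 90°S: lon 304.9717°, lat 9.1347°.
Field (20°×10°, letters A–R): 304.9717/20 → 15 → P, 9.1347/10 → 0 → A; chars PA.
Square (2°×1°, digits 0–9): 4.9717/2 → 2, 9.1347/1 → 9; chars 29.
Subsquare (5′×2.5′, letters a–x): 0.9717/0.0833333 → 11 → l, 0.1347/0.0416667 → 3 → d; chars ld.

PA29ld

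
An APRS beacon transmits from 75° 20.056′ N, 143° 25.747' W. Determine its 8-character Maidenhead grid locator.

Add 180° to longitude and 90° to latitude: 36.57088, 165.33427.
Field (20°×10°, letters A–R): 36.57088/20 → 1 → B, 165.33427/10 → 16 → Q; chars BQ.
Square (2°×1°, digits 0–9): 16.57088/2 → 8, 5.33427/1 → 5; chars 85.
Subsquare (5′×2.5′, letters a–x): 0.57088/0.0833333 → 6 → g, 0.33427/0.0416667 → 8 → i; chars gi.
Extended square (30″×15″, digits 0–9): 0.07088/0.00833333 → 8, 0.00093/0.00416667 → 0; chars 80.

BQ85gi80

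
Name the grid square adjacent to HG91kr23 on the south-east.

Longitude extended square 2; +1 → 3.
Latitude extended square 3; −1 → 2.

HG91kr32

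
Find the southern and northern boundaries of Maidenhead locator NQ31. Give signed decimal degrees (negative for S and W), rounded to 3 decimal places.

71.000, 72.000

Field N=13, Q=16: +13·20° lon, +16·10° lat → SW at lon 80°, lat 70°.
Square 3, 1: +3·2° lon, +1·1° lat → SW at lon 86°, lat 71°.
Cell spans 2° lon × 1° lat.
south 71.000, north 72.000.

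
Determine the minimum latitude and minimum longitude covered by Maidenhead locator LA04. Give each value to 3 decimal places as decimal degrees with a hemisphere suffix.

Field L=11, A=0: +11·20° lon, +0·10° lat → SW at lon 40°, lat -90°.
Square 0, 4: +0·2° lon, +4·1° lat → SW at lon 40°, lat -86°.
latitude 86.000° S, longitude 40.000° E.

86.000° S, 40.000° E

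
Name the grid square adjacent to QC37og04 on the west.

Longitude extended square 0; −1 → -1, wraps to 9, carry into subsquare.
Longitude subsquare o = 14; −1 → 13 = n.
The latitude characters are unchanged.

QC37ng94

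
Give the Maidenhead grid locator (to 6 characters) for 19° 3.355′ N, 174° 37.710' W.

Offset from 180°W / 90°S: lon 5.3715°, lat 109.0559°.
Field: 5.3715/20 → 0 → A, 109.0559/10 → 10 → K; chars AK.
Square: 5.3715/2 → 2, 9.0559/1 → 9; chars 29.
Subsquare: 1.3715/0.0833333 → 16 → q, 0.0559/0.0416667 → 1 → b; chars qb.

AK29qb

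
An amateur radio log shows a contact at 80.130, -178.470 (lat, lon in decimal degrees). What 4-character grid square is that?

Offset from 180°W / 90°S: lon 1.53°, lat 170.13°.
Field: 1.53/20 → 0 → A, 170.13/10 → 17 → R; chars AR.
Square: 1.53/2 → 0, 0.13/1 → 0; chars 00.

AR00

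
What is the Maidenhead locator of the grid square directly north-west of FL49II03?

Longitude extended square 0; −1 → -1, wraps to 9, carry into subsquare.
Longitude subsquare i = 8; −1 → 7 = h.
Latitude extended square 3; +1 → 4.

FL49hi94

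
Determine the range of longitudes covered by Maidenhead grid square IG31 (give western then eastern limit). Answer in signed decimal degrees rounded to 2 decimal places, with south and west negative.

Field I=8, G=6: +8·20° lon, +6·10° lat → SW at lon -20°, lat -30°.
Square 3, 1: +3·2° lon, +1·1° lat → SW at lon -14°, lat -29°.
Cell spans 2° lon × 1° lat.
west -14.00, east -12.00.

-14.00, -12.00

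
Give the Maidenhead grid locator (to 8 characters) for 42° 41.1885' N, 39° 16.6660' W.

Add 180° to longitude and 90° to latitude: 140.72223, 132.68648.
Field: lon ⌊140.72223/20⌋ = 7 → H; lat ⌊132.68648/10⌋ = 13 → N.
Square: lon ⌊0.72223/2⌋ = 0; lat ⌊2.68648/1⌋ = 2.
Subsquare: lon ⌊0.72223/0.0833333⌋ = 8 → i; lat ⌊0.68648/0.0416667⌋ = 16 → q.
Extended square: lon ⌊0.05557/0.00833333⌋ = 6; lat ⌊0.01981/0.00416667⌋ = 4.

HN02iq64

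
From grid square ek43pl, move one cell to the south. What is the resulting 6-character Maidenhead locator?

Latitude subsquare l = 11; −1 → 10 = k.
The longitude characters are unchanged.

EK43pk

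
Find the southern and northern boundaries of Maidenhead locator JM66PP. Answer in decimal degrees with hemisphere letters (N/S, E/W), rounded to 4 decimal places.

Field J=9, M=12: +9·20° lon, +12·10° lat → SW at lon 0°, lat 30°.
Square 6, 6: +6·2° lon, +6·1° lat → SW at lon 12°, lat 36°.
Subsquare p=15, p=15: +15·0.0833333° lon, +15·0.0416667° lat → SW at lon 13.25°, lat 36.625°.
Cell spans 0.0833333° lon × 0.0416667° lat.
south 36.6250° N, north 36.6667° N.

36.6250° N, 36.6667° N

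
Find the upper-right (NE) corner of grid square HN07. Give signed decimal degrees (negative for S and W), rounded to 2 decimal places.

Field H=7, N=13: +7·20° lon, +13·10° lat → SW at lon -40°, lat 40°.
Square 0, 7: +0·2° lon, +7·1° lat → SW at lon -40°, lat 47°.
Cell spans 2° lon × 1° lat. NE corner is SW corner plus one full cell.
latitude 48.00, longitude -38.00.

48.00, -38.00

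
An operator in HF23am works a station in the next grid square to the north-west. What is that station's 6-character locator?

HF13xn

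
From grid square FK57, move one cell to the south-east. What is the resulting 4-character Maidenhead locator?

Longitude square 5; +1 → 6.
Latitude square 7; −1 → 6.

FK66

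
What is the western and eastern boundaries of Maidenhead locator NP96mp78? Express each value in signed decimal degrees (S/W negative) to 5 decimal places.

Field N=13, P=15: +13·20° lon, +15·10° lat → SW at lon 80°, lat 60°.
Square 9, 6: +9·2° lon, +6·1° lat → SW at lon 98°, lat 66°.
Subsquare m=12, p=15: +12·0.0833333° lon, +15·0.0416667° lat → SW at lon 99°, lat 66.625°.
Extended square 7, 8: +7·0.00833333° lon, +8·0.00416667° lat → SW at lon 99.0583°, lat 66.6583°.
Cell spans 0.00833333° lon × 0.00416667° lat.
west 99.05833, east 99.06667.

99.05833, 99.06667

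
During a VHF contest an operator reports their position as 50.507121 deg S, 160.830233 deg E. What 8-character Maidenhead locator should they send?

RD09jl98

Add 180° to longitude and 90° to latitude: 340.83023, 39.49288.
Field: 340.83023/20 → 17 → R, 39.49288/10 → 3 → D; chars RD.
Square: 0.83023/2 → 0, 9.49288/1 → 9; chars 09.
Subsquare: 0.83023/0.0833333 → 9 → j, 0.49288/0.0416667 → 11 → l; chars jl.
Extended square: 0.08023/0.00833333 → 9, 0.03455/0.00416667 → 8; chars 98.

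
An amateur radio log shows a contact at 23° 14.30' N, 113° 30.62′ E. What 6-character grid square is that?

Add 180° to longitude and 90° to latitude: 293.5103, 113.2383.
Field (20°×10°, letters A–R): lon ⌊293.5103/20⌋ = 14 → O; lat ⌊113.2383/10⌋ = 11 → L.
Square (2°×1°, digits 0–9): lon ⌊13.5103/2⌋ = 6; lat ⌊3.2383/1⌋ = 3.
Subsquare (5′×2.5′, letters a–x): lon ⌊1.5103/0.0833333⌋ = 18 → s; lat ⌊0.2383/0.0416667⌋ = 5 → f.

OL63sf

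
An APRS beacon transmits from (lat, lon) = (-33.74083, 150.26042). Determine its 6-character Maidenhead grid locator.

Offset from 180°W / 90°S: lon 330.2604°, lat 56.2592°.
Field: 330.2604/20 → 16 → Q, 56.2592/10 → 5 → F; chars QF.
Square: 10.2604/2 → 5, 6.2592/1 → 6; chars 56.
Subsquare: 0.2604/0.0833333 → 3 → d, 0.2592/0.0416667 → 6 → g; chars dg.

QF56dg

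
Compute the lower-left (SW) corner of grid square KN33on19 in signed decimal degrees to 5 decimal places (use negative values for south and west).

Field K=10, N=13: +10·20° lon, +13·10° lat → SW at lon 20°, lat 40°.
Square 3, 3: +3·2° lon, +3·1° lat → SW at lon 26°, lat 43°.
Subsquare o=14, n=13: +14·0.0833333° lon, +13·0.0416667° lat → SW at lon 27.1667°, lat 43.5417°.
Extended square 1, 9: +1·0.00833333° lon, +9·0.00416667° lat → SW at lon 27.175°, lat 43.5792°.
latitude 43.57917, longitude 27.17500.

43.57917, 27.17500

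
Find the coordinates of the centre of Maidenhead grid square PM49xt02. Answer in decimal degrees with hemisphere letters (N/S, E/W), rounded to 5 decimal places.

39.80208° N, 129.92083° E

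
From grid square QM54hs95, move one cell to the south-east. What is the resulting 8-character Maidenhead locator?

Longitude extended square 9; +1 → 10, wraps to 0, carry into subsquare.
Longitude subsquare h = 7; +1 → 8 = i.
Latitude extended square 5; −1 → 4.

QM54is04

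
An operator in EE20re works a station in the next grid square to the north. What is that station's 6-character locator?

Latitude subsquare e = 4; +1 → 5 = f.
The longitude characters are unchanged.

EE20rf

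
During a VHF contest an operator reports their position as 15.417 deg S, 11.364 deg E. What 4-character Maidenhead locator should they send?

Shift to the Maidenhead origin (180°W, 90°S): lon 191.36, lat 74.58.
Field: 191.36/20 → 9 → J, 74.58/10 → 7 → H; chars JH.
Square: 11.36/2 → 5, 4.58/1 → 4; chars 54.

JH54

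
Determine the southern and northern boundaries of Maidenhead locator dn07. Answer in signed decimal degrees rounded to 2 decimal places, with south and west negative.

47.00, 48.00

Field D=3, N=13: +3·20° lon, +13·10° lat → SW at lon -120°, lat 40°.
Square 0, 7: +0·2° lon, +7·1° lat → SW at lon -120°, lat 47°.
Cell spans 2° lon × 1° lat.
south 47.00, north 48.00.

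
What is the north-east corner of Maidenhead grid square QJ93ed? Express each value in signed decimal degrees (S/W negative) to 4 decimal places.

3.1667, 158.4167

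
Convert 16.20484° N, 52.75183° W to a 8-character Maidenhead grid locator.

Shift to the Maidenhead origin (180°W, 90°S): lon 127.24817, lat 106.20484.
Field: lon ⌊127.24817/20⌋ = 6 → G; lat ⌊106.20484/10⌋ = 10 → K.
Square: lon ⌊7.24817/2⌋ = 3; lat ⌊6.20484/1⌋ = 6.
Subsquare: lon ⌊1.24817/0.0833333⌋ = 14 → o; lat ⌊0.20484/0.0416667⌋ = 4 → e.
Extended square: lon ⌊0.08150/0.00833333⌋ = 9; lat ⌊0.03817/0.00416667⌋ = 9.

GK36oe99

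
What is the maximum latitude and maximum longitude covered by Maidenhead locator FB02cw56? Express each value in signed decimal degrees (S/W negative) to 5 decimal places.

-77.05417, -79.78333

Field F=5, B=1: +5·20° lon, +1·10° lat → SW at lon -80°, lat -80°.
Square 0, 2: +0·2° lon, +2·1° lat → SW at lon -80°, lat -78°.
Subsquare c=2, w=22: +2·0.0833333° lon, +22·0.0416667° lat → SW at lon -79.8333°, lat -77.0833°.
Extended square 5, 6: +5·0.00833333° lon, +6·0.00416667° lat → SW at lon -79.7917°, lat -77.0583°.
Cell spans 0.00833333° lon × 0.00416667° lat. NE corner is SW corner plus one full cell.
latitude -77.05417, longitude -79.78333.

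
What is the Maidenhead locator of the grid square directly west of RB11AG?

Longitude subsquare a = 0; −1 → -1, wraps to 23 = x, carry into square.
Longitude square 1; −1 → 0.
The latitude characters are unchanged.

RB01xg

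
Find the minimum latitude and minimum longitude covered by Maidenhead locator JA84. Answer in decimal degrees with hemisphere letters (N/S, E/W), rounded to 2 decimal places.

86.00° S, 16.00° E

Field J=9, A=0: +9·20° lon, +0·10° lat → SW at lon 0°, lat -90°.
Square 8, 4: +8·2° lon, +4·1° lat → SW at lon 16°, lat -86°.
latitude 86.00° S, longitude 16.00° E.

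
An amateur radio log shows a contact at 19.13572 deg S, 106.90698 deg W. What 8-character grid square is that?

DH60nu17

Add 180° to longitude and 90° to latitude: 73.09302, 70.86428.
Field (20°×10°, letters A–R): 73.09302/20 → 3 → D, 70.86428/10 → 7 → H; chars DH.
Square (2°×1°, digits 0–9): 13.09302/2 → 6, 0.86428/1 → 0; chars 60.
Subsquare (5′×2.5′, letters a–x): 1.09302/0.0833333 → 13 → n, 0.86428/0.0416667 → 20 → u; chars nu.
Extended square (30″×15″, digits 0–9): 0.00969/0.00833333 → 1, 0.03095/0.00416667 → 7; chars 17.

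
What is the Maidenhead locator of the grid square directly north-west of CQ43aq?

Longitude subsquare a = 0; −1 → -1, wraps to 23 = x, carry into square.
Longitude square 4; −1 → 3.
Latitude subsquare q = 16; +1 → 17 = r.

CQ33xr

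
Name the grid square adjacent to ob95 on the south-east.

PB04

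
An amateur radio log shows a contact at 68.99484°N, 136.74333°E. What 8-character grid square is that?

PP88ix98

Shift to the Maidenhead origin (180°W, 90°S): lon 316.74333, lat 158.99484.
Field (20°×10°, letters A–R): 316.74333/20 → 15 → P, 158.99484/10 → 15 → P; chars PP.
Square (2°×1°, digits 0–9): 16.74333/2 → 8, 8.99484/1 → 8; chars 88.
Subsquare (5′×2.5′, letters a–x): 0.74333/0.0833333 → 8 → i, 0.99484/0.0416667 → 23 → x; chars ix.
Extended square (30″×15″, digits 0–9): 0.07666/0.00833333 → 9, 0.03651/0.00416667 → 8; chars 98.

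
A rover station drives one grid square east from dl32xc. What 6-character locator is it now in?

DL42ac

Longitude subsquare x = 23; +1 → 24, wraps to 0 = a, carry into square.
Longitude square 3; +1 → 4.
The latitude characters are unchanged.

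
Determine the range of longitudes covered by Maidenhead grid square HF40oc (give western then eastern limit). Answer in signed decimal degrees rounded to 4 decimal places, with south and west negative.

Field H=7, F=5: +7·20° lon, +5·10° lat → SW at lon -40°, lat -40°.
Square 4, 0: +4·2° lon, +0·1° lat → SW at lon -32°, lat -40°.
Subsquare o=14, c=2: +14·0.0833333° lon, +2·0.0416667° lat → SW at lon -30.8333°, lat -39.9167°.
Cell spans 0.0833333° lon × 0.0416667° lat.
west -30.8333, east -30.7500.

-30.8333, -30.7500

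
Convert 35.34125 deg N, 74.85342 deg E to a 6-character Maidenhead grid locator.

Shift to the Maidenhead origin (180°W, 90°S): lon 254.8534, lat 125.3413.
Field: lon ⌊254.8534/20⌋ = 12 → M; lat ⌊125.3413/10⌋ = 12 → M.
Square: lon ⌊14.8534/2⌋ = 7; lat ⌊5.3413/1⌋ = 5.
Subsquare: lon ⌊0.8534/0.0833333⌋ = 10 → k; lat ⌊0.3413/0.0416667⌋ = 8 → i.

MM75ki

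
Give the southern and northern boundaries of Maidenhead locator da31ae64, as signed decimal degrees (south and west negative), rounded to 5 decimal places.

Field D=3, A=0: +3·20° lon, +0·10° lat → SW at lon -120°, lat -90°.
Square 3, 1: +3·2° lon, +1·1° lat → SW at lon -114°, lat -89°.
Subsquare a=0, e=4: +0·0.0833333° lon, +4·0.0416667° lat → SW at lon -114°, lat -88.8333°.
Extended square 6, 4: +6·0.00833333° lon, +4·0.00416667° lat → SW at lon -113.95°, lat -88.8167°.
Cell spans 0.00833333° lon × 0.00416667° lat.
south -88.81667, north -88.81250.

-88.81667, -88.81250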